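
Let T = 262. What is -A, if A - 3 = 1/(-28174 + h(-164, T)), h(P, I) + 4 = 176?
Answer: -84005/28002 ≈ -3.0000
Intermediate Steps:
h(P, I) = 172 (h(P, I) = -4 + 176 = 172)
A = 84005/28002 (A = 3 + 1/(-28174 + 172) = 3 + 1/(-28002) = 3 - 1/28002 = 84005/28002 ≈ 3.0000)
-A = -1*84005/28002 = -84005/28002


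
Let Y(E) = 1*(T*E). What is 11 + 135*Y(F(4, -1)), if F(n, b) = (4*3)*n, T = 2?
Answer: 12971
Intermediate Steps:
F(n, b) = 12*n
Y(E) = 2*E (Y(E) = 1*(2*E) = 2*E)
11 + 135*Y(F(4, -1)) = 11 + 135*(2*(12*4)) = 11 + 135*(2*48) = 11 + 135*96 = 11 + 12960 = 12971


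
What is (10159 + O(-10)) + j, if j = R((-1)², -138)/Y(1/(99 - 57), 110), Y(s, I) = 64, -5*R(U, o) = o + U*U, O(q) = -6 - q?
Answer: 3252297/320 ≈ 10163.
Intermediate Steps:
R(U, o) = -o/5 - U²/5 (R(U, o) = -(o + U*U)/5 = -(o + U²)/5 = -o/5 - U²/5)
j = 137/320 (j = (-⅕*(-138) - ((-1)²)²/5)/64 = (138/5 - ⅕*1²)*(1/64) = (138/5 - ⅕*1)*(1/64) = (138/5 - ⅕)*(1/64) = (137/5)*(1/64) = 137/320 ≈ 0.42812)
(10159 + O(-10)) + j = (10159 + (-6 - 1*(-10))) + 137/320 = (10159 + (-6 + 10)) + 137/320 = (10159 + 4) + 137/320 = 10163 + 137/320 = 3252297/320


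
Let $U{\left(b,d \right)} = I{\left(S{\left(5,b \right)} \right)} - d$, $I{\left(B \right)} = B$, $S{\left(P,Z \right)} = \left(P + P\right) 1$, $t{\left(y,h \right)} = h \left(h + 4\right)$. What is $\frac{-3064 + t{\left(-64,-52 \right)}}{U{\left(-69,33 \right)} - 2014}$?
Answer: $\frac{568}{2037} \approx 0.27884$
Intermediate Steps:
$t{\left(y,h \right)} = h \left(4 + h\right)$
$S{\left(P,Z \right)} = 2 P$ ($S{\left(P,Z \right)} = 2 P 1 = 2 P$)
$U{\left(b,d \right)} = 10 - d$ ($U{\left(b,d \right)} = 2 \cdot 5 - d = 10 - d$)
$\frac{-3064 + t{\left(-64,-52 \right)}}{U{\left(-69,33 \right)} - 2014} = \frac{-3064 - 52 \left(4 - 52\right)}{\left(10 - 33\right) - 2014} = \frac{-3064 - -2496}{\left(10 - 33\right) - 2014} = \frac{-3064 + 2496}{-23 - 2014} = - \frac{568}{-2037} = \left(-568\right) \left(- \frac{1}{2037}\right) = \frac{568}{2037}$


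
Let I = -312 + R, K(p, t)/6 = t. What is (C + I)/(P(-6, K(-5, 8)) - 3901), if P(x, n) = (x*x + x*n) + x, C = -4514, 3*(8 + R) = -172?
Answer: 14674/12477 ≈ 1.1761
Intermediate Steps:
R = -196/3 (R = -8 + (1/3)*(-172) = -8 - 172/3 = -196/3 ≈ -65.333)
K(p, t) = 6*t
I = -1132/3 (I = -312 - 196/3 = -1132/3 ≈ -377.33)
P(x, n) = x + x**2 + n*x (P(x, n) = (x**2 + n*x) + x = x + x**2 + n*x)
(C + I)/(P(-6, K(-5, 8)) - 3901) = (-4514 - 1132/3)/(-6*(1 + 6*8 - 6) - 3901) = -14674/(3*(-6*(1 + 48 - 6) - 3901)) = -14674/(3*(-6*43 - 3901)) = -14674/(3*(-258 - 3901)) = -14674/3/(-4159) = -14674/3*(-1/4159) = 14674/12477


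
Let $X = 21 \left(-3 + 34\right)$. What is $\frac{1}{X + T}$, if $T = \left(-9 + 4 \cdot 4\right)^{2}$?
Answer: $\frac{1}{700} \approx 0.0014286$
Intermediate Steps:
$X = 651$ ($X = 21 \cdot 31 = 651$)
$T = 49$ ($T = \left(-9 + 16\right)^{2} = 7^{2} = 49$)
$\frac{1}{X + T} = \frac{1}{651 + 49} = \frac{1}{700}$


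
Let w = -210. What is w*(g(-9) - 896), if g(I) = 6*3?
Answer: 184380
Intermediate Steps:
g(I) = 18
w*(g(-9) - 896) = -210*(18 - 896) = -210*(-878) = 184380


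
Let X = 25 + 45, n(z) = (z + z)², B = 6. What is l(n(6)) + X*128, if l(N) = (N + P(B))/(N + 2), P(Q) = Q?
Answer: 654155/73 ≈ 8961.0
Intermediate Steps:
n(z) = 4*z² (n(z) = (2*z)² = 4*z²)
l(N) = (6 + N)/(2 + N) (l(N) = (N + 6)/(N + 2) = (6 + N)/(2 + N))
X = 70
l(n(6)) + X*128 = (6 + 4*6²)/(2 + 4*6²) + 70*128 = (6 + 4*36)/(2 + 4*36) + 8960 = (6 + 144)/(2 + 144) + 8960 = 150/146 + 8960 = (1/146)*150 + 8960 = 75/73 + 8960 = 654155/73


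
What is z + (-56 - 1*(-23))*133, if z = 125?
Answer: -4264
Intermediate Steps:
z + (-56 - 1*(-23))*133 = 125 + (-56 - 1*(-23))*133 = 125 + (-56 + 23)*133 = 125 - 33*133 = 125 - 4389 = -4264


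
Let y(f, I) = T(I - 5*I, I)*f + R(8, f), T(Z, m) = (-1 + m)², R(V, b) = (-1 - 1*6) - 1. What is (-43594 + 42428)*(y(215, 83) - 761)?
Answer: -1684742906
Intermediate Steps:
R(V, b) = -8 (R(V, b) = (-1 - 6) - 1 = -7 - 1 = -8)
y(f, I) = -8 + f*(-1 + I)² (y(f, I) = (-1 + I)²*f - 8 = f*(-1 + I)² - 8 = -8 + f*(-1 + I)²)
(-43594 + 42428)*(y(215, 83) - 761) = (-43594 + 42428)*((-8 + 215*(-1 + 83)²) - 761) = -1166*((-8 + 215*82²) - 761) = -1166*((-8 + 215*6724) - 761) = -1166*((-8 + 1445660) - 761) = -1166*(1445652 - 761) = -1166*1444891 = -1684742906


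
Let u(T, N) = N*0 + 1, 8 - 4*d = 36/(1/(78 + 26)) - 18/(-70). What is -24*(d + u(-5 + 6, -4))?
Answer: 783774/35 ≈ 22394.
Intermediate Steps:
d = -130769/140 (d = 2 - (36/(1/(78 + 26)) - 18/(-70))/4 = 2 - (36/(1/104) - 18*(-1/70))/4 = 2 - (36/(1/104) + 9/35)/4 = 2 - (36*104 + 9/35)/4 = 2 - (3744 + 9/35)/4 = 2 - 1/4*131049/35 = 2 - 131049/140 = -130769/140 ≈ -934.06)
u(T, N) = 1 (u(T, N) = 0 + 1 = 1)
-24*(d + u(-5 + 6, -4)) = -24*(-130769/140 + 1) = -24*(-130629/140) = 783774/35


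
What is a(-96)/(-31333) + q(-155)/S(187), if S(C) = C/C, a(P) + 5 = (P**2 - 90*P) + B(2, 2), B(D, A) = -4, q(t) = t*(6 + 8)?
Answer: -68010457/31333 ≈ -2170.6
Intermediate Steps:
q(t) = 14*t (q(t) = t*14 = 14*t)
a(P) = -9 + P**2 - 90*P (a(P) = -5 + ((P**2 - 90*P) - 4) = -5 + (-4 + P**2 - 90*P) = -9 + P**2 - 90*P)
S(C) = 1
a(-96)/(-31333) + q(-155)/S(187) = (-9 + (-96)**2 - 90*(-96))/(-31333) + (14*(-155))/1 = (-9 + 9216 + 8640)*(-1/31333) - 2170*1 = 17847*(-1/31333) - 2170 = -17847/31333 - 2170 = -68010457/31333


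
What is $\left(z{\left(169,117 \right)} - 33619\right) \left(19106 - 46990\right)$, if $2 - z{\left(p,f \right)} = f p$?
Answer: $1488726760$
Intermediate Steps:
$z{\left(p,f \right)} = 2 - f p$
$\left(z{\left(169,117 \right)} - 33619\right) \left(19106 - 46990\right) = \left(\left(2 - 117 \cdot 169\right) - 33619\right) \left(19106 - 46990\right) = \left(\left(2 - 19773\right) - 33619\right) \left(-27884\right) = \left(-19771 - 33619\right) \left(-27884\right) = \left(-53390\right) \left(-27884\right) = 1488726760$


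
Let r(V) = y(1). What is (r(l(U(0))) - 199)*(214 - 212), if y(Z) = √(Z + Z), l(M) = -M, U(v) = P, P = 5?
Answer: -398 + 2*√2 ≈ -395.17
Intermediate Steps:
U(v) = 5
y(Z) = √2*√Z (y(Z) = √(2*Z) = √2*√Z)
r(V) = √2 (r(V) = √2*√1 = √2*1 = √2)
(r(l(U(0))) - 199)*(214 - 212) = (√2 - 199)*(214 - 212) = (-199 + √2)*2 = -398 + 2*√2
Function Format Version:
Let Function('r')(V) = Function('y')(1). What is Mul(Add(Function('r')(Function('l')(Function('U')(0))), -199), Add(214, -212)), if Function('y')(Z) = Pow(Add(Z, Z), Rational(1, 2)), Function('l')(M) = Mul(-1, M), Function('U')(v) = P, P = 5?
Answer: Add(-398, Mul(2, Pow(2, Rational(1, 2)))) ≈ -395.17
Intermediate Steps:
Function('U')(v) = 5
Function('y')(Z) = Mul(Pow(2, Rational(1, 2)), Pow(Z, Rational(1, 2))) (Function('y')(Z) = Pow(Mul(2, Z), Rational(1, 2)) = Mul(Pow(2, Rational(1, 2)), Pow(Z, Rational(1, 2))))
Function('r')(V) = Pow(2, Rational(1, 2)) (Function('r')(V) = Mul(Pow(2, Rational(1, 2)), Pow(1, Rational(1, 2))) = Mul(Pow(2, Rational(1, 2)), 1) = Pow(2, Rational(1, 2)))
Mul(Add(Function('r')(Function('l')(Function('U')(0))), -199), Add(214, -212)) = Mul(Add(Pow(2, Rational(1, 2)), -199), Add(214, -212)) = Mul(Add(-199, Pow(2, Rational(1, 2))), 2) = Add(-398, Mul(2, Pow(2, Rational(1, 2))))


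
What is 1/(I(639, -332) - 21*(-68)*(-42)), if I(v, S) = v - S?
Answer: -1/59005 ≈ -1.6948e-5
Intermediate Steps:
1/(I(639, -332) - 21*(-68)*(-42)) = 1/((639 - 1*(-332)) - 21*(-68)*(-42)) = 1/((639 + 332) + 1428*(-42)) = 1/(971 - 59976) = 1/(-59005) = -1/59005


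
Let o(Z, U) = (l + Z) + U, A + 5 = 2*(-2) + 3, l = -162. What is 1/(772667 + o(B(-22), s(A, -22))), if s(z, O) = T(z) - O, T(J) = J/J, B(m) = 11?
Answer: 1/772539 ≈ 1.2944e-6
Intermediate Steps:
A = -6 (A = -5 + (2*(-2) + 3) = -5 + (-4 + 3) = -5 - 1 = -6)
T(J) = 1
s(z, O) = 1 - O
o(Z, U) = -162 + U + Z (o(Z, U) = (-162 + Z) + U = -162 + U + Z)
1/(772667 + o(B(-22), s(A, -22))) = 1/(772667 + (-162 + (1 - 1*(-22)) + 11)) = 1/(772667 + (-162 + (1 + 22) + 11)) = 1/(772667 + (-162 + 23 + 11)) = 1/(772667 - 128) = 1/772539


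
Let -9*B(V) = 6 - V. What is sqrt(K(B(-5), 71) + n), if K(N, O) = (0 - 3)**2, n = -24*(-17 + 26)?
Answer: 3*I*sqrt(23) ≈ 14.387*I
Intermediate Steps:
n = -216 (n = -24*9 = -216)
B(V) = -2/3 + V/9 (B(V) = -(6 - V)/9 = -2/3 + V/9)
K(N, O) = 9 (K(N, O) = (-3)**2 = 9)
sqrt(K(B(-5), 71) + n) = sqrt(9 - 216) = sqrt(-207) = 3*I*sqrt(23)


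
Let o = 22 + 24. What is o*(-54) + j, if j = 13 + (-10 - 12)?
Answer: -2493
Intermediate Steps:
o = 46
j = -9 (j = 13 - 22 = -9)
o*(-54) + j = 46*(-54) - 9 = -2484 - 9 = -2493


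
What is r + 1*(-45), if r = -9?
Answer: -54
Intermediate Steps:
r + 1*(-45) = -9 + 1*(-45) = -9 - 45 = -54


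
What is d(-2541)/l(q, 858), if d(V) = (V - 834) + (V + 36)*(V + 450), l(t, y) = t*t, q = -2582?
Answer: 1308645/1666681 ≈ 0.78518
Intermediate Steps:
l(t, y) = t**2
d(V) = -834 + V + (36 + V)*(450 + V) (d(V) = (-834 + V) + (36 + V)*(450 + V) = -834 + V + (36 + V)*(450 + V))
d(-2541)/l(q, 858) = (15366 + (-2541)**2 + 487*(-2541))/((-2582)**2) = (15366 + 6456681 - 1237467)/6666724 = 5234580*(1/6666724) = 1308645/1666681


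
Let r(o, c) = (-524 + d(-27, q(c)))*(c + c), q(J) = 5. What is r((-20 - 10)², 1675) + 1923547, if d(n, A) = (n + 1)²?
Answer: 2432747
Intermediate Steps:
d(n, A) = (1 + n)²
r(o, c) = 304*c (r(o, c) = (-524 + (1 - 27)²)*(c + c) = (-524 + (-26)²)*(2*c) = (-524 + 676)*(2*c) = 152*(2*c) = 304*c)
r((-20 - 10)², 1675) + 1923547 = 304*1675 + 1923547 = 509200 + 1923547 = 2432747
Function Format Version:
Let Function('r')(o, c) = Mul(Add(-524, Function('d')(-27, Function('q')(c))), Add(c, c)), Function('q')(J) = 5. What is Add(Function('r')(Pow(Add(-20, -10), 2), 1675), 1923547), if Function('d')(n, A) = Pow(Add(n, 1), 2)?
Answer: 2432747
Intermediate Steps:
Function('d')(n, A) = Pow(Add(1, n), 2)
Function('r')(o, c) = Mul(304, c) (Function('r')(o, c) = Mul(Add(-524, Pow(Add(1, -27), 2)), Add(c, c)) = Mul(Add(-524, Pow(-26, 2)), Mul(2, c)) = Mul(Add(-524, 676), Mul(2, c)) = Mul(152, Mul(2, c)) = Mul(304, c))
Add(Function('r')(Pow(Add(-20, -10), 2), 1675), 1923547) = Add(Mul(304, 1675), 1923547) = Add(509200, 1923547) = 2432747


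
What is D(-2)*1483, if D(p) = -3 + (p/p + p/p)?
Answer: -1483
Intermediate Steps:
D(p) = -1 (D(p) = -3 + (1 + 1) = -3 + 2 = -1)
D(-2)*1483 = -1*1483 = -1483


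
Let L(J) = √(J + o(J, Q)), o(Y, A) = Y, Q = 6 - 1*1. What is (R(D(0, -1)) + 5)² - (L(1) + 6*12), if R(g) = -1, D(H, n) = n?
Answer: -56 - √2 ≈ -57.414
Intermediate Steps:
Q = 5 (Q = 6 - 1 = 5)
L(J) = √2*√J (L(J) = √(J + J) = √(2*J) = √2*√J)
(R(D(0, -1)) + 5)² - (L(1) + 6*12) = (-1 + 5)² - (√2*√1 + 6*12) = 4² - (√2*1 + 72) = 16 - (√2 + 72) = 16 - (72 + √2) = 16 + (-72 - √2) = -56 - √2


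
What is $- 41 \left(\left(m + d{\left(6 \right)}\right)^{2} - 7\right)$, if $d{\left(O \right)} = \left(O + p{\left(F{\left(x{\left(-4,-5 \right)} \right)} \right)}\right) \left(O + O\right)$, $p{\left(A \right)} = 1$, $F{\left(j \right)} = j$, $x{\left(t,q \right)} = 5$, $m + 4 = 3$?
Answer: $-282162$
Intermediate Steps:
$m = -1$ ($m = -4 + 3 = -1$)
$d{\left(O \right)} = 2 O \left(1 + O\right)$ ($d{\left(O \right)} = \left(O + 1\right) \left(O + O\right) = \left(1 + O\right) 2 O = 2 O \left(1 + O\right)$)
$- 41 \left(\left(m + d{\left(6 \right)}\right)^{2} - 7\right) = - 41 \left(\left(-1 + 2 \cdot 6 \left(1 + 6\right)\right)^{2} - 7\right) = - 41 \left(\left(-1 + 2 \cdot 6 \cdot 7\right)^{2} - 7\right) = - 41 \left(\left(-1 + 84\right)^{2} - 7\right) = - 41 \left(83^{2} - 7\right) = - 41 \left(6889 - 7\right) = \left(-41\right) 6882 = -282162$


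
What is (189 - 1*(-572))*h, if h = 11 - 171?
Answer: -121760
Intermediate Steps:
h = -160
(189 - 1*(-572))*h = (189 - 1*(-572))*(-160) = (189 + 572)*(-160) = 761*(-160) = -121760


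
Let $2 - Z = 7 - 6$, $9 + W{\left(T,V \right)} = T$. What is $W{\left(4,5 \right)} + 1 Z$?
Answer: $-4$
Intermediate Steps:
$W{\left(T,V \right)} = -9 + T$
$Z = 1$ ($Z = 2 - \left(7 - 6\right) = 2 - 1 = 1$)
$W{\left(4,5 \right)} + 1 Z = \left(-9 + 4\right) + 1 \cdot 1 = -5 + 1 = -4$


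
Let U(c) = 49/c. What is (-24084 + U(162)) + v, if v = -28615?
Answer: -8537189/162 ≈ -52699.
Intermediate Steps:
(-24084 + U(162)) + v = (-24084 + 49/162) - 28615 = -3901559/162 - 28615 = -8537189/162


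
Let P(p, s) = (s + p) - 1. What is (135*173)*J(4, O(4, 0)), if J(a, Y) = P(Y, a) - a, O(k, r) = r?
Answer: -23355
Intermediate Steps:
P(p, s) = -1 + p + s (P(p, s) = (p + s) - 1 = -1 + p + s)
J(a, Y) = -1 + Y (J(a, Y) = (-1 + Y + a) - a = -1 + Y)
(135*173)*J(4, O(4, 0)) = (135*173)*(-1 + 0) = 23355*(-1) = -23355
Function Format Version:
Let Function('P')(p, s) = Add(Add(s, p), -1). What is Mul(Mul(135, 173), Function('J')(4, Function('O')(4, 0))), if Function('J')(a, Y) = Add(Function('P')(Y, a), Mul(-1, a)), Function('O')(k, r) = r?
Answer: -23355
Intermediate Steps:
Function('P')(p, s) = Add(-1, p, s) (Function('P')(p, s) = Add(Add(p, s), -1) = Add(-1, p, s))
Function('J')(a, Y) = Add(-1, Y) (Function('J')(a, Y) = Add(Add(-1, Y, a), Mul(-1, a)) = Add(-1, Y))
Mul(Mul(135, 173), Function('J')(4, Function('O')(4, 0))) = Mul(Mul(135, 173), Add(-1, 0)) = Mul(23355, -1) = -23355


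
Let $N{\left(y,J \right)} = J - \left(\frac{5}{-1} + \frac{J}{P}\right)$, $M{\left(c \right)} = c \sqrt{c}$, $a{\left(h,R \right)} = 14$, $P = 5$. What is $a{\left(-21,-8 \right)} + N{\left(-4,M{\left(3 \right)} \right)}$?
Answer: $19 + \frac{12 \sqrt{3}}{5} \approx 23.157$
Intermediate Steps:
$M{\left(c \right)} = c^{\frac{3}{2}}$
$N{\left(y,J \right)} = 5 + \frac{4 J}{5}$ ($N{\left(y,J \right)} = J - \left(\frac{5}{-1} + \frac{J}{5}\right) = J - \left(5 \left(-1\right) + J \frac{1}{5}\right) = J - \left(-5 + \frac{J}{5}\right) = 5 + \frac{4 J}{5}$)
$a{\left(-21,-8 \right)} + N{\left(-4,M{\left(3 \right)} \right)} = 14 + \left(5 + \frac{4 \cdot 3^{\frac{3}{2}}}{5}\right) = 14 + \left(5 + \frac{4 \cdot 3 \sqrt{3}}{5}\right) = 14 + \left(5 + \frac{12 \sqrt{3}}{5}\right) = 19 + \frac{12 \sqrt{3}}{5}$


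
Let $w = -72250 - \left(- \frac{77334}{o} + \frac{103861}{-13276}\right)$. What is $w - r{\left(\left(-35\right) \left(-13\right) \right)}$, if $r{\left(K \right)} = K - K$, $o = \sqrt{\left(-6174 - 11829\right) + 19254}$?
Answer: $- \frac{959087139}{13276} + \frac{25778 \sqrt{139}}{139} \approx -70056.0$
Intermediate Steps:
$o = 3 \sqrt{139}$ ($o = \sqrt{-18003 + 19254} = \sqrt{1251} = 3 \sqrt{139} \approx 35.37$)
$r{\left(K \right)} = 0$
$w = - \frac{959087139}{13276} + \frac{25778 \sqrt{139}}{139}$ ($w = -72250 - \left(- \frac{77334}{3 \sqrt{139}} + \frac{103861}{-13276}\right) = -72250 - \left(- 77334 \frac{\sqrt{139}}{417} + 103861 \left(- \frac{1}{13276}\right)\right) = -72250 - \left(- \frac{25778 \sqrt{139}}{139} - \frac{103861}{13276}\right) = -72250 - \left(- \frac{103861}{13276} - \frac{25778 \sqrt{139}}{139}\right) = -72250 + \left(\frac{103861}{13276} + \frac{25778 \sqrt{139}}{139}\right) = - \frac{959087139}{13276} + \frac{25778 \sqrt{139}}{139} \approx -70056.0$)
$w - r{\left(\left(-35\right) \left(-13\right) \right)} = \left(- \frac{959087139}{13276} + \frac{25778 \sqrt{139}}{139}\right) - 0 = \left(- \frac{959087139}{13276} + \frac{25778 \sqrt{139}}{139}\right) + 0 = - \frac{959087139}{13276} + \frac{25778 \sqrt{139}}{139}$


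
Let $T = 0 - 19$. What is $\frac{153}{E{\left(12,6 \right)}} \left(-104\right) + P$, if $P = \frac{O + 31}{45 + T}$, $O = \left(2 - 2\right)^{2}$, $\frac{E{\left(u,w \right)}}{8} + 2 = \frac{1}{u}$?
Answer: $\frac{621281}{598} \approx 1038.9$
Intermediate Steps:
$E{\left(u,w \right)} = -16 + \frac{8}{u}$
$O = 0$ ($O = 0^{2} = 0$)
$T = -19$
$P = \frac{31}{26}$ ($P = \frac{0 + 31}{45 - 19} = \frac{31}{26} \approx 1.1923$)
$\frac{153}{E{\left(12,6 \right)}} \left(-104\right) + P = \frac{153}{-16 + \frac{8}{12}} \left(-104\right) + \frac{31}{26} = \frac{153}{-16 + 8 \cdot \frac{1}{12}} \left(-104\right) + \frac{31}{26} = \frac{153}{-16 + \frac{2}{3}} \left(-104\right) + \frac{31}{26} = \frac{153}{- \frac{46}{3}} \left(-104\right) + \frac{31}{26} = 153 \left(- \frac{3}{46}\right) \left(-104\right) + \frac{31}{26} = \left(- \frac{459}{46}\right) \left(-104\right) + \frac{31}{26} = \frac{23868}{23} + \frac{31}{26} = \frac{621281}{598}$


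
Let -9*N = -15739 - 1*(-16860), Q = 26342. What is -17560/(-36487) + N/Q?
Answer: 4122187753/8650264986 ≈ 0.47654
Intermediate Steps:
N = -1121/9 (N = -(-15739 - 1*(-16860))/9 = -(-15739 + 16860)/9 = -⅑*1121 = -1121/9 ≈ -124.56)
-17560/(-36487) + N/Q = -17560/(-36487) - 1121/9/26342 = -17560*(-1/36487) - 1121/9*1/26342 = 17560/36487 - 1121/237078 = 4122187753/8650264986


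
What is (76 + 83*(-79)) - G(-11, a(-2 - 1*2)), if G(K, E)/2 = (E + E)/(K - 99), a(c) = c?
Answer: -356463/55 ≈ -6481.1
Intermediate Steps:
G(K, E) = 4*E/(-99 + K) (G(K, E) = 2*((E + E)/(K - 99)) = 2*((2*E)/(-99 + K)) = 2*(2*E/(-99 + K)) = 4*E/(-99 + K))
(76 + 83*(-79)) - G(-11, a(-2 - 1*2)) = (76 + 83*(-79)) - 4*(-2 - 1*2)/(-99 - 11) = (76 - 6557) - 4*(-2 - 2)/(-110) = -6481 - 4*(-4)*(-1)/110 = -6481 - 1*8/55 = -6481 - 8/55 = -356463/55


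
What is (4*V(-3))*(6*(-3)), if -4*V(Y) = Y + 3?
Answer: 0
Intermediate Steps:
V(Y) = -¾ - Y/4 (V(Y) = -(Y + 3)/4 = -(3 + Y)/4 = -¾ - Y/4)
(4*V(-3))*(6*(-3)) = (4*(-¾ - ¼*(-3)))*(6*(-3)) = (4*(-¾ + ¾))*(-18) = (4*0)*(-18) = 0*(-18) = 0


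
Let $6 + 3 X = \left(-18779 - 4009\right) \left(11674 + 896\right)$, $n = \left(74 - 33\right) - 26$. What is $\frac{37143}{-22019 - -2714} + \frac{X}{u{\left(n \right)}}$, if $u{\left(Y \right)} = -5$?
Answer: $\frac{40961654611}{2145} \approx 1.9096 \cdot 10^{7}$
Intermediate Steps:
$n = 15$ ($n = 41 - 26 = 15$)
$X = -95481722$ ($X = -2 + \frac{\left(-18779 - 4009\right) \left(11674 + 896\right)}{3} = -2 + \frac{\left(-22788\right) 12570}{3} = -2 + \frac{1}{3} \left(-286445160\right) = -2 - 95481720 = -95481722$)
$\frac{37143}{-22019 - -2714} + \frac{X}{u{\left(n \right)}} = \frac{37143}{-22019 - -2714} - \frac{95481722}{-5} = \frac{37143}{-22019 + 2714} - - \frac{95481722}{5} = \frac{37143}{-19305} + \frac{95481722}{5} = 37143 \left(- \frac{1}{19305}\right) + \frac{95481722}{5} = - \frac{4127}{2145} + \frac{95481722}{5} = \frac{40961654611}{2145}$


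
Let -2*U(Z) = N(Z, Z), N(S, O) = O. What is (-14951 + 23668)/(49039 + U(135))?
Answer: 17434/97943 ≈ 0.17800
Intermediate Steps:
U(Z) = -Z/2
(-14951 + 23668)/(49039 + U(135)) = (-14951 + 23668)/(49039 - 1/2*135) = 8717/(49039 - 135/2) = 8717/(97943/2) = 8717*(2/97943) = 17434/97943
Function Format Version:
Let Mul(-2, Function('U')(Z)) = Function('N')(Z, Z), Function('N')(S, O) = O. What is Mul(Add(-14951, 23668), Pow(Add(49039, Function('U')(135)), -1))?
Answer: Rational(17434, 97943) ≈ 0.17800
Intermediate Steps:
Function('U')(Z) = Mul(Rational(-1, 2), Z)
Mul(Add(-14951, 23668), Pow(Add(49039, Function('U')(135)), -1)) = Mul(Add(-14951, 23668), Pow(Add(49039, Mul(Rational(-1, 2), 135)), -1)) = Mul(8717, Pow(Add(49039, Rational(-135, 2)), -1)) = Mul(8717, Pow(Rational(97943, 2), -1)) = Mul(8717, Rational(2, 97943)) = Rational(17434, 97943)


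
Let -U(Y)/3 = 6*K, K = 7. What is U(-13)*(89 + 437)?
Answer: -66276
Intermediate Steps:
U(Y) = -126 (U(Y) = -18*7 = -3*42 = -126)
U(-13)*(89 + 437) = -126*(89 + 437) = -126*526 = -66276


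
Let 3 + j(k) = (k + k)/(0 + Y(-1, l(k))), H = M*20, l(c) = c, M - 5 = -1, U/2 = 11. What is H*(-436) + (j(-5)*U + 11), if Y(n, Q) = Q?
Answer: -34891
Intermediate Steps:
U = 22 (U = 2*11 = 22)
M = 4 (M = 5 - 1 = 4)
H = 80 (H = 4*20 = 80)
j(k) = -1 (j(k) = -3 + (k + k)/(0 + k) = -3 + (2*k)/k = -3 + 2 = -1)
H*(-436) + (j(-5)*U + 11) = 80*(-436) + (-1*22 + 11) = -34880 + (-22 + 11) = -34880 - 11 = -34891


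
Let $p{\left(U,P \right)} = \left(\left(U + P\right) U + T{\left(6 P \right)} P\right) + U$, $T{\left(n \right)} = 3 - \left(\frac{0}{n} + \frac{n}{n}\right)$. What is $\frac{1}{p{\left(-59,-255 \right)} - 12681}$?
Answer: $\frac{1}{5276} \approx 0.00018954$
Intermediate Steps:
$T{\left(n \right)} = 2$ ($T{\left(n \right)} = 3 - \left(0 + 1\right) = 3 - 1 = 2$)
$p{\left(U,P \right)} = U + 2 P + U \left(P + U\right)$ ($p{\left(U,P \right)} = \left(\left(U + P\right) U + 2 P\right) + U = \left(\left(P + U\right) U + 2 P\right) + U = \left(U \left(P + U\right) + 2 P\right) + U = \left(2 P + U \left(P + U\right)\right) + U = U + 2 P + U \left(P + U\right)$)
$\frac{1}{p{\left(-59,-255 \right)} - 12681} = \frac{1}{\left(-59 + \left(-59\right)^{2} + 2 \left(-255\right) - -15045\right) - 12681} = \frac{1}{\left(-59 + 3481 - 510 + 15045\right) - 12681} = \frac{1}{17957 - 12681} = \frac{1}{5276}$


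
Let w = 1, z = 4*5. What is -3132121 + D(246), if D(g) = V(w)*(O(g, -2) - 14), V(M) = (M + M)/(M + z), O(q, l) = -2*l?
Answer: -65774561/21 ≈ -3.1321e+6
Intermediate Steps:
z = 20
V(M) = 2*M/(20 + M) (V(M) = (M + M)/(M + 20) = (2*M)/(20 + M) = 2*M/(20 + M))
D(g) = -20/21 (D(g) = (2*1/(20 + 1))*(-2*(-2) - 14) = (2*1/21)*(4 - 14) = (2*1*(1/21))*(-10) = (2/21)*(-10) = -20/21)
-3132121 + D(246) = -3132121 - 20/21 = -65774561/21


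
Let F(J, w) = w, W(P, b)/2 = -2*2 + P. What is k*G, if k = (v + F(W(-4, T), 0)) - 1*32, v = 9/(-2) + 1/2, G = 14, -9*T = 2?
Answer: -504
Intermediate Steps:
T = -2/9 (T = -1/9*2 = -2/9 ≈ -0.22222)
W(P, b) = -8 + 2*P (W(P, b) = 2*(-2*2 + P) = 2*(-4 + P) = -8 + 2*P)
v = -4 (v = 9*(-1/2) + 1*(1/2) = -9/2 + 1/2 = -4)
k = -36 (k = (-4 + 0) - 1*32 = -4 - 32 = -36)
k*G = -36*14 = -504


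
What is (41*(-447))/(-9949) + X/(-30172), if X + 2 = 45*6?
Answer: 137573978/75045307 ≈ 1.8332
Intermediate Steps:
X = 268 (X = -2 + 45*6 = -2 + 270 = 268)
(41*(-447))/(-9949) + X/(-30172) = (41*(-447))/(-9949) + 268/(-30172) = -18327*(-1/9949) + 268*(-1/30172) = 18327/9949 - 67/7543 = 137573978/75045307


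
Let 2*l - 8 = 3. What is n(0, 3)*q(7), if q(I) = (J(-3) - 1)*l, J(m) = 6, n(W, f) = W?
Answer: 0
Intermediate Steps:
l = 11/2 (l = 4 + (½)*3 = 4 + 3/2 = 11/2 ≈ 5.5000)
q(I) = 55/2 (q(I) = (6 - 1)*(11/2) = 5*(11/2) = 55/2)
n(0, 3)*q(7) = 0*(55/2) = 0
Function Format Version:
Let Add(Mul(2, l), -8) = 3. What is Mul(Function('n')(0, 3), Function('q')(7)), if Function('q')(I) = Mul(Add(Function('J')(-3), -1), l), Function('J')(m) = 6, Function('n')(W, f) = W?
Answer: 0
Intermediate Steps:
l = Rational(11, 2) (l = Add(4, Mul(Rational(1, 2), 3)) = Add(4, Rational(3, 2)) = Rational(11, 2) ≈ 5.5000)
Function('q')(I) = Rational(55, 2) (Function('q')(I) = Mul(Add(6, -1), Rational(11, 2)) = Mul(5, Rational(11, 2)) = Rational(55, 2))
Mul(Function('n')(0, 3), Function('q')(7)) = Mul(0, Rational(55, 2)) = 0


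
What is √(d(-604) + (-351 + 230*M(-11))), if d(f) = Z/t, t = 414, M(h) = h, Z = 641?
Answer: I*√54836278/138 ≈ 53.661*I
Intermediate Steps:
d(f) = 641/414
√(d(-604) + (-351 + 230*M(-11))) = √(641/414 + (-351 + 230*(-11))) = √(641/414 + (-351 - 2530)) = √(641/414 - 2881) = √(-1192093/414) = I*√54836278/138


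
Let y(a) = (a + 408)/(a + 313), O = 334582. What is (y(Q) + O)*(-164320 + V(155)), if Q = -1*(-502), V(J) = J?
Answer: -8953074484920/163 ≈ -5.4927e+10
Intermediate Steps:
Q = 502
y(a) = (408 + a)/(313 + a)
(y(Q) + O)*(-164320 + V(155)) = ((408 + 502)/(313 + 502) + 334582)*(-164320 + 155) = (910/815 + 334582)*(-164165) = ((1/815)*910 + 334582)*(-164165) = (182/163 + 334582)*(-164165) = (54537048/163)*(-164165) = -8953074484920/163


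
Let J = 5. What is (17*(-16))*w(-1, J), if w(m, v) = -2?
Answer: 544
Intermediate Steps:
(17*(-16))*w(-1, J) = (17*(-16))*(-2) = -272*(-2) = 544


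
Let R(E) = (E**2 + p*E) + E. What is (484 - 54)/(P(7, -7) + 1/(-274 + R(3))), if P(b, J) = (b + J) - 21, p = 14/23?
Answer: -2573120/125687 ≈ -20.472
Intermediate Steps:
p = 14/23 (p = 14*(1/23) = 14/23 ≈ 0.60870)
P(b, J) = -21 + J + b (P(b, J) = (J + b) - 21 = -21 + J + b)
R(E) = E**2 + 37*E/23 (R(E) = (E**2 + 14*E/23) + E = E**2 + 37*E/23)
(484 - 54)/(P(7, -7) + 1/(-274 + R(3))) = (484 - 54)/((-21 - 7 + 7) + 1/(-274 + (1/23)*3*(37 + 23*3))) = 430/(-21 + 1/(-274 + (1/23)*3*(37 + 69))) = 430/(-21 + 1/(-274 + (1/23)*3*106)) = 430/(-21 + 1/(-274 + 318/23)) = 430/(-21 + 1/(-5984/23)) = 430/(-21 - 23/5984) = 430/(-125687/5984) = 430*(-5984/125687) = -2573120/125687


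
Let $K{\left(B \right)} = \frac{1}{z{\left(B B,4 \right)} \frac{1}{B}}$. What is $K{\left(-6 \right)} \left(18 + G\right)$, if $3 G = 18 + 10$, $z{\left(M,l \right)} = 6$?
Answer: $- \frac{82}{3} \approx -27.333$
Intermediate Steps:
$G = \frac{28}{3}$ ($G = \frac{18 + 10}{3} = \frac{1}{3} \cdot 28 = \frac{28}{3} \approx 9.3333$)
$K{\left(B \right)} = \frac{B}{6}$ ($K{\left(B \right)} = \frac{1}{6 \frac{1}{B}} = \frac{B}{6}$)
$K{\left(-6 \right)} \left(18 + G\right) = \frac{1}{6} \left(-6\right) \left(18 + \frac{28}{3}\right) = \left(-1\right) \frac{82}{3} = - \frac{82}{3}$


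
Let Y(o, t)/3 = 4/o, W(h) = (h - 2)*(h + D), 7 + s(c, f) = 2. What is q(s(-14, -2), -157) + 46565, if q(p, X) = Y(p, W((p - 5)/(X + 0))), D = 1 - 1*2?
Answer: 232813/5 ≈ 46563.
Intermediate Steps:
s(c, f) = -5 (s(c, f) = -7 + 2 = -5)
D = -1 (D = 1 - 2 = -1)
W(h) = (-1 + h)*(-2 + h) (W(h) = (h - 2)*(h - 1) = (-2 + h)*(-1 + h) = (-1 + h)*(-2 + h))
Y(o, t) = 12/o (Y(o, t) = 3*(4/o) = 12/o)
q(p, X) = 12/p
q(s(-14, -2), -157) + 46565 = 12/(-5) + 46565 = 12*(-⅕) + 46565 = -12/5 + 46565 = 232813/5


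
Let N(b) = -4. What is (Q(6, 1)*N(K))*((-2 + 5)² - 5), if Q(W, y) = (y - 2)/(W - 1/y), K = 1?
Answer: 16/5 ≈ 3.2000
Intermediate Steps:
Q(W, y) = (-2 + y)/(W - 1/y)
(Q(6, 1)*N(K))*((-2 + 5)² - 5) = ((1*(-2 + 1)/(-1 + 6*1))*(-4))*((-2 + 5)² - 5) = ((1*(-1)/(-1 + 6))*(-4))*(3² - 5) = ((1*(-1)/5)*(-4))*(9 - 5) = ((1*(⅕)*(-1))*(-4))*4 = -⅕*(-4)*4 = (⅘)*4 = 16/5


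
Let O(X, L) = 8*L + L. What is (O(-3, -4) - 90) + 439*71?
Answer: 31043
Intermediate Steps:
O(X, L) = 9*L
(O(-3, -4) - 90) + 439*71 = (9*(-4) - 90) + 439*71 = (-36 - 90) + 31169 = -126 + 31169 = 31043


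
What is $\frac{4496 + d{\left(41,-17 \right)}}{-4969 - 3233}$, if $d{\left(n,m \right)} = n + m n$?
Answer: $- \frac{640}{1367} \approx -0.46818$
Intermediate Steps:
$\frac{4496 + d{\left(41,-17 \right)}}{-4969 - 3233} = \frac{4496 + 41 \left(1 - 17\right)}{-4969 - 3233} = \frac{4496 + 41 \left(-16\right)}{-8202} = \left(4496 - 656\right) \left(- \frac{1}{8202}\right) = 3840 \left(- \frac{1}{8202}\right) = - \frac{640}{1367}$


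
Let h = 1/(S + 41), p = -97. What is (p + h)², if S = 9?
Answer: 23512801/2500 ≈ 9405.1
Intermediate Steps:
h = 1/50 (h = 1/(9 + 41) = 1/50 ≈ 0.020000)
(p + h)² = (-97 + 1/50)² = (-4849/50)² = 23512801/2500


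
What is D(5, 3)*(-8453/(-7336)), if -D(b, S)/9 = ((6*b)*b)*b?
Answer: -28528875/3668 ≈ -7777.8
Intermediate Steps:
D(b, S) = -54*b³ (D(b, S) = -9*(6*b)*b*b = -9*6*b²*b = -54*b³)
D(5, 3)*(-8453/(-7336)) = (-54*5³)*(-8453/(-7336)) = (-54*125)*(-8453*(-1/7336)) = -6750*8453/7336 = -28528875/3668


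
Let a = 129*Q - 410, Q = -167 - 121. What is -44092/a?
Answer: 22046/18781 ≈ 1.1738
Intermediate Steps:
Q = -288
a = -37562 (a = 129*(-288) - 410 = -37152 - 410 = -37562)
-44092/a = -44092/(-37562) = -44092*(-1/37562) = 22046/18781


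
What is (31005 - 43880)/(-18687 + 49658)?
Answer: -12875/30971 ≈ -0.41571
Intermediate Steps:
(31005 - 43880)/(-18687 + 49658) = -12875/30971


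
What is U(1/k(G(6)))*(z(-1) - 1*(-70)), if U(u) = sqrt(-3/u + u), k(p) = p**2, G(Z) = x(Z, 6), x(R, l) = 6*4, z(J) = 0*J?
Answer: 35*I*sqrt(995327)/12 ≈ 2909.8*I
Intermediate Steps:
z(J) = 0
x(R, l) = 24
G(Z) = 24
U(u) = sqrt(u - 3/u)
U(1/k(G(6)))*(z(-1) - 1*(-70)) = sqrt(1/(24**2) - 3*24**2)*(0 - 1*(-70)) = sqrt(1/576 - 3/(1/576))*(0 + 70) = sqrt(1/576 - 3/1/576)*70 = sqrt(1/576 - 3*576)*70 = sqrt(1/576 - 1728)*70 = sqrt(-995327/576)*70 = (I*sqrt(995327)/24)*70 = 35*I*sqrt(995327)/12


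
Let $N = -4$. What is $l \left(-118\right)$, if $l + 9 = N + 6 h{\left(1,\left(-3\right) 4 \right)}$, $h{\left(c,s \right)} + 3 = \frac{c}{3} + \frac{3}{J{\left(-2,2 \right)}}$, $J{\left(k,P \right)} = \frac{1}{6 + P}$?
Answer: $-13570$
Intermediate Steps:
$h{\left(c,s \right)} = 21 + \frac{c}{3}$ ($h{\left(c,s \right)} = -3 + \left(\frac{c}{3} + \frac{3}{\frac{1}{6 + 2}}\right) = -3 + \left(c \frac{1}{3} + \frac{3}{\frac{1}{8}}\right) = -3 + \left(\frac{c}{3} + 3 \frac{1}{\frac{1}{8}}\right) = -3 + \left(\frac{c}{3} + 3 \cdot 8\right) = -3 + \left(\frac{c}{3} + 24\right) = -3 + \left(24 + \frac{c}{3}\right) = 21 + \frac{c}{3}$)
$l = 115$ ($l = -9 - \left(4 - 6 \left(21 + \frac{1}{3} \cdot 1\right)\right) = -9 - \left(4 - 6 \left(21 + \frac{1}{3}\right)\right) = -9 + \left(-4 + 6 \cdot \frac{64}{3}\right) = -9 + \left(-4 + 128\right) = -9 + 124 = 115$)
$l \left(-118\right) = 115 \left(-118\right) = -13570$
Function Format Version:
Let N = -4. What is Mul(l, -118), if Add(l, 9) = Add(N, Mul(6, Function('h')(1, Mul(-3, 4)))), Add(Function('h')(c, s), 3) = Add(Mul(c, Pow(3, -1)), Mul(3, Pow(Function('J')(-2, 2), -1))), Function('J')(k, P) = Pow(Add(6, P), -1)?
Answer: -13570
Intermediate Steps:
Function('h')(c, s) = Add(21, Mul(Rational(1, 3), c)) (Function('h')(c, s) = Add(-3, Add(Mul(c, Pow(3, -1)), Mul(3, Pow(Pow(Add(6, 2), -1), -1)))) = Add(-3, Add(Mul(c, Rational(1, 3)), Mul(3, Pow(Pow(8, -1), -1)))) = Add(-3, Add(Mul(Rational(1, 3), c), Mul(3, Pow(Rational(1, 8), -1)))) = Add(-3, Add(Mul(Rational(1, 3), c), Mul(3, 8))) = Add(-3, Add(Mul(Rational(1, 3), c), 24)) = Add(-3, Add(24, Mul(Rational(1, 3), c))) = Add(21, Mul(Rational(1, 3), c)))
l = 115 (l = Add(-9, Add(-4, Mul(6, Add(21, Mul(Rational(1, 3), 1))))) = Add(-9, Add(-4, Mul(6, Add(21, Rational(1, 3))))) = Add(-9, Add(-4, Mul(6, Rational(64, 3)))) = Add(-9, Add(-4, 128)) = Add(-9, 124) = 115)
Mul(l, -118) = Mul(115, -118) = -13570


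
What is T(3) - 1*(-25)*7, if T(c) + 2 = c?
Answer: 176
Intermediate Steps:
T(c) = -2 + c
T(3) - 1*(-25)*7 = (-2 + 3) - 1*(-25)*7 = 1 + 25*7 = 1 + 175 = 176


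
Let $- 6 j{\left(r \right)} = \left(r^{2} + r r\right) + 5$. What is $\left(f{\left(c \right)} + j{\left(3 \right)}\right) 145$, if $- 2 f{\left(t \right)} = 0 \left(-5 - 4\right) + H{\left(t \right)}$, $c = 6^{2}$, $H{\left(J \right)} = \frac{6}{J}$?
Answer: $- \frac{6815}{12} \approx -567.92$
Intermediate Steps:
$c = 36$
$f{\left(t \right)} = - \frac{3}{t}$ ($f{\left(t \right)} = - \frac{0 \left(-5 - 4\right) + \frac{6}{t}}{2} = - \frac{0 \left(-9\right) + \frac{6}{t}}{2} = - \frac{0 + \frac{6}{t}}{2} = - \frac{6 \frac{1}{t}}{2} = - \frac{3}{t}$)
$j{\left(r \right)} = - \frac{5}{6} - \frac{r^{2}}{3}$ ($j{\left(r \right)} = - \frac{\left(r^{2} + r r\right) + 5}{6} = - \frac{\left(r^{2} + r^{2}\right) + 5}{6} = - \frac{2 r^{2} + 5}{6} = - \frac{5 + 2 r^{2}}{6} = - \frac{5}{6} - \frac{r^{2}}{3}$)
$\left(f{\left(c \right)} + j{\left(3 \right)}\right) 145 = \left(- \frac{3}{36} - \left(\frac{5}{6} + \frac{3^{2}}{3}\right)\right) 145 = \left(\left(-3\right) \frac{1}{36} - \frac{23}{6}\right) 145 = \left(- \frac{1}{12} - \frac{23}{6}\right) 145 = \left(- \frac{47}{12}\right) 145 = - \frac{6815}{12}$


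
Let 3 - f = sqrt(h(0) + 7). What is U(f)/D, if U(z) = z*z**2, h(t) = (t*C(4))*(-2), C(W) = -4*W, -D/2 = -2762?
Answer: (3 - sqrt(7))**3/5524 ≈ 8.0477e-6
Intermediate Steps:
D = 5524 (D = -2*(-2762) = 5524)
h(t) = 32*t (h(t) = (t*(-4*4))*(-2) = (t*(-16))*(-2) = -16*t*(-2) = 32*t)
f = 3 - sqrt(7) (f = 3 - sqrt(32*0 + 7) = 3 - sqrt(0 + 7) = 3 - sqrt(7) ≈ 0.35425)
U(z) = z**3
U(f)/D = (3 - sqrt(7))**3/5524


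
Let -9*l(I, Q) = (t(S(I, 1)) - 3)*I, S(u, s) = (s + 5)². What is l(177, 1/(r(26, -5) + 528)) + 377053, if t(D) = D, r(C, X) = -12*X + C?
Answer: 376404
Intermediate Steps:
r(C, X) = C - 12*X
S(u, s) = (5 + s)²
l(I, Q) = -11*I/3 (l(I, Q) = -((5 + 1)² - 3)*I/9 = -(6² - 3)*I/9 = -(36 - 3)*I/9 = -11*I/3)
l(177, 1/(r(26, -5) + 528)) + 377053 = -11/3*177 + 377053 = -649 + 377053 = 376404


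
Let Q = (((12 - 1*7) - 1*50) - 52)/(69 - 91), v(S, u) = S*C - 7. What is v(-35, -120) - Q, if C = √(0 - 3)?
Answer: -251/22 - 35*I*√3 ≈ -11.409 - 60.622*I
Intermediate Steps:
C = I*√3 (C = √(-3) = I*√3 ≈ 1.732*I)
v(S, u) = -7 + I*S*√3 (v(S, u) = S*(I*√3) - 7 = I*S*√3 - 7 = -7 + I*S*√3)
Q = 97/22 (Q = (((12 - 7) - 50) - 52)/(-22) = ((5 - 50) - 52)*(-1/22) = (-45 - 52)*(-1/22) = -97*(-1/22) = 97/22 ≈ 4.4091)
v(-35, -120) - Q = (-7 + I*(-35)*√3) - 1*97/22 = (-7 - 35*I*√3) - 97/22 = -251/22 - 35*I*√3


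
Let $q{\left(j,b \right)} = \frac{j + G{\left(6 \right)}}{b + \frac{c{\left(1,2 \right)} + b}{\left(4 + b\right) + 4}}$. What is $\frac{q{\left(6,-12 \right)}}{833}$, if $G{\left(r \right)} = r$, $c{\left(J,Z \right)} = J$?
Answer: $- \frac{48}{30821} \approx -0.0015574$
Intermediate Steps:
$q{\left(j,b \right)} = \frac{6 + j}{b + \frac{1 + b}{8 + b}}$ ($q{\left(j,b \right)} = \frac{j + 6}{b + \frac{1 + b}{\left(4 + b\right) + 4}} = \frac{6 + j}{b + \frac{1 + b}{8 + b}}$)
$\frac{q{\left(6,-12 \right)}}{833} = \frac{\frac{1}{1 + \left(-12\right)^{2} + 9 \left(-12\right)} \left(48 + 6 \left(-12\right) + 8 \cdot 6 - 72\right)}{833} = \frac{48 - 72 + 48 - 72}{1 + 144 - 108} \cdot \frac{1}{833} = \frac{1}{37} \left(-48\right) \frac{1}{833} = \left(- \frac{48}{37}\right) \frac{1}{833} = - \frac{48}{30821}$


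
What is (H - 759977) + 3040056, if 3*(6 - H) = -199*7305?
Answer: 2764650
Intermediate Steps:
H = 484571 (H = 6 - (-199)*7305/3 = 6 - 1/3*(-1453695) = 6 + 484565 = 484571)
(H - 759977) + 3040056 = (484571 - 759977) + 3040056 = -275406 + 3040056 = 2764650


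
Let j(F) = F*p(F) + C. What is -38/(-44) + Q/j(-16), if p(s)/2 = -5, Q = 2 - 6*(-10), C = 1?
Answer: 4423/3542 ≈ 1.2487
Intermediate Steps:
Q = 62 (Q = 2 + 60 = 62)
p(s) = -10 (p(s) = 2*(-5) = -10)
j(F) = 1 - 10*F (j(F) = F*(-10) + 1 = -10*F + 1 = 1 - 10*F)
-38/(-44) + Q/j(-16) = -38/(-44) + 62/(1 - 10*(-16)) = -38*(-1/44) + 62/(1 + 160) = 19/22 + 62/161 = 4423/3542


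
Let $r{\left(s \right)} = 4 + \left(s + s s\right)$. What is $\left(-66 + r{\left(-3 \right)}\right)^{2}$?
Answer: $3136$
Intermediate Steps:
$r{\left(s \right)} = 4 + s + s^{2}$ ($r{\left(s \right)} = 4 + \left(s + s^{2}\right) = 4 + s + s^{2}$)
$\left(-66 + r{\left(-3 \right)}\right)^{2} = \left(-66 + \left(4 - 3 + \left(-3\right)^{2}\right)\right)^{2} = \left(-66 + \left(4 - 3 + 9\right)\right)^{2} = \left(-66 + 10\right)^{2} = \left(-56\right)^{2} = 3136$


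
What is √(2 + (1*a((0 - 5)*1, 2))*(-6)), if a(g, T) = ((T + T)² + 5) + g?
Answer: I*√94 ≈ 9.6954*I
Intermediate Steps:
a(g, T) = 5 + g + 4*T² (a(g, T) = ((2*T)² + 5) + g = (4*T² + 5) + g = (5 + 4*T²) + g = 5 + g + 4*T²)
√(2 + (1*a((0 - 5)*1, 2))*(-6)) = √(2 + (1*(5 + (0 - 5)*1 + 4*2²))*(-6)) = √(2 + (1*(5 - 5*1 + 4*4))*(-6)) = √(2 + (1*(5 - 5 + 16))*(-6)) = √(2 + (1*16)*(-6)) = √(2 + 16*(-6)) = √(2 - 96) = √(-94) = I*√94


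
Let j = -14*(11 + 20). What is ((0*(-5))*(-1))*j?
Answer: 0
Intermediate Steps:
j = -434 (j = -14*31 = -434)
((0*(-5))*(-1))*j = ((0*(-5))*(-1))*(-434) = (0*(-1))*(-434) = 0*(-434) = 0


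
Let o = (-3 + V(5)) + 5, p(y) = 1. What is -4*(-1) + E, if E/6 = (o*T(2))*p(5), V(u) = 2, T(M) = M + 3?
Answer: 124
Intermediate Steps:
T(M) = 3 + M
o = 4 (o = (-3 + 2) + 5 = -1 + 5 = 4)
E = 120 (E = 6*((4*(3 + 2))*1) = 6*((4*5)*1) = 6*(20*1) = 6*20 = 120)
-4*(-1) + E = -4*(-1) + 120 = 4 + 120 = 124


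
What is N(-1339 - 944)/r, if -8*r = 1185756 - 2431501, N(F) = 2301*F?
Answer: -42025464/1245745 ≈ -33.735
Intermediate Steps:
r = 1245745/8 (r = -(1185756 - 2431501)/8 = -⅛*(-1245745) = 1245745/8 ≈ 1.5572e+5)
N(-1339 - 944)/r = (2301*(-1339 - 944))/(1245745/8) = (2301*(-2283))*(8/1245745) = -5253183*8/1245745 = -42025464/1245745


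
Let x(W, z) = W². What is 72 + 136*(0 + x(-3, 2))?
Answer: 1296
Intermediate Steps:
72 + 136*(0 + x(-3, 2)) = 72 + 136*(0 + (-3)²) = 72 + 136*(0 + 9) = 72 + 136*9 = 72 + 1224 = 1296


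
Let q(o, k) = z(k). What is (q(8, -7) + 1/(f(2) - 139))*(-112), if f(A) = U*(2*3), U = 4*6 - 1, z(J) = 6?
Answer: -560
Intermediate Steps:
q(o, k) = 6
U = 23 (U = 24 - 1 = 23)
f(A) = 138 (f(A) = 23*(2*3) = 23*6 = 138)
(q(8, -7) + 1/(f(2) - 139))*(-112) = (6 + 1/(138 - 139))*(-112) = (6 + 1/(-1))*(-112) = (6 - 1)*(-112) = 5*(-112) = -560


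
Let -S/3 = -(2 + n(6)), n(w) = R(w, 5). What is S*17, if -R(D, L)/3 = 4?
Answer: -510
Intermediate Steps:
R(D, L) = -12 (R(D, L) = -3*4 = -12)
n(w) = -12
S = -30 (S = -(-3)*(2 - 12) = -(-3)*(-10) = -3*10 = -30)
S*17 = -30*17 = -510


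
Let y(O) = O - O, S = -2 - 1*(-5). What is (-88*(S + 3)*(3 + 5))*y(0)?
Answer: 0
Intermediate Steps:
S = 3 (S = -2 + 5 = 3)
y(O) = 0
(-88*(S + 3)*(3 + 5))*y(0) = -88*(3 + 3)*(3 + 5)*0 = -88*6*8*0 = -88*48*0 = -8*528*0 = -4224*0 = 0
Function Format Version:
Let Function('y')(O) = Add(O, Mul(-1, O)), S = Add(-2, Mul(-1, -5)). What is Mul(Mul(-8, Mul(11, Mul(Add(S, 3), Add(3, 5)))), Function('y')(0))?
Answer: 0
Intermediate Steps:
S = 3 (S = Add(-2, 5) = 3)
Function('y')(O) = 0
Mul(Mul(-8, Mul(11, Mul(Add(S, 3), Add(3, 5)))), Function('y')(0)) = Mul(Mul(-8, Mul(11, Mul(Add(3, 3), Add(3, 5)))), 0) = Mul(Mul(-8, Mul(11, Mul(6, 8))), 0) = Mul(Mul(-8, Mul(11, 48)), 0) = Mul(Mul(-8, 528), 0) = Mul(-4224, 0) = 0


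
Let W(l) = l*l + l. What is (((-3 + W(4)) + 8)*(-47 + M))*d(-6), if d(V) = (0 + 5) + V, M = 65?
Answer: -450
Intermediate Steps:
W(l) = l + l² (W(l) = l² + l = l + l²)
d(V) = 5 + V
(((-3 + W(4)) + 8)*(-47 + M))*d(-6) = (((-3 + 4*(1 + 4)) + 8)*(-47 + 65))*(5 - 6) = (((-3 + 4*5) + 8)*18)*(-1) = (((-3 + 20) + 8)*18)*(-1) = ((17 + 8)*18)*(-1) = (25*18)*(-1) = 450*(-1) = -450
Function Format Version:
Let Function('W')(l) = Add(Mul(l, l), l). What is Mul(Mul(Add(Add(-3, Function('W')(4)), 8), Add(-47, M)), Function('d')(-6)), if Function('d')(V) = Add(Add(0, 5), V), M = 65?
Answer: -450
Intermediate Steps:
Function('W')(l) = Add(l, Pow(l, 2)) (Function('W')(l) = Add(Pow(l, 2), l) = Add(l, Pow(l, 2)))
Function('d')(V) = Add(5, V)
Mul(Mul(Add(Add(-3, Function('W')(4)), 8), Add(-47, M)), Function('d')(-6)) = Mul(Mul(Add(Add(-3, Mul(4, Add(1, 4))), 8), Add(-47, 65)), Add(5, -6)) = Mul(Mul(Add(Add(-3, Mul(4, 5)), 8), 18), -1) = Mul(Mul(Add(Add(-3, 20), 8), 18), -1) = Mul(Mul(Add(17, 8), 18), -1) = Mul(Mul(25, 18), -1) = Mul(450, -1) = -450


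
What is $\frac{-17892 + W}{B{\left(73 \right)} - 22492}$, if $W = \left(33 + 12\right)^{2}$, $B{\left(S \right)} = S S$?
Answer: $\frac{1763}{1907} \approx 0.92449$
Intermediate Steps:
$B{\left(S \right)} = S^{2}$
$W = 2025$ ($W = 45^{2} = 2025$)
$\frac{-17892 + W}{B{\left(73 \right)} - 22492} = \frac{-17892 + 2025}{73^{2} - 22492} = - \frac{15867}{5329 - 22492} = - \frac{15867}{-17163} = \left(-15867\right) \left(- \frac{1}{17163}\right) = \frac{1763}{1907}$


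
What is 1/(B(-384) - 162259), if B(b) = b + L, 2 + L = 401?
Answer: -1/162244 ≈ -6.1636e-6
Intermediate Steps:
L = 399 (L = -2 + 401 = 399)
B(b) = 399 + b (B(b) = b + 399 = 399 + b)
1/(B(-384) - 162259) = 1/((399 - 384) - 162259) = 1/(15 - 162259) = 1/(-162244) = -1/162244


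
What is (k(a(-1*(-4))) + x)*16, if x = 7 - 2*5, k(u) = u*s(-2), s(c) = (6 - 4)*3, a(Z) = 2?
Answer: 144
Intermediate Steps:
s(c) = 6 (s(c) = 2*3 = 6)
k(u) = 6*u (k(u) = u*6 = 6*u)
x = -3 (x = 7 - 10 = -3)
(k(a(-1*(-4))) + x)*16 = (6*2 - 3)*16 = (12 - 3)*16 = 9*16 = 144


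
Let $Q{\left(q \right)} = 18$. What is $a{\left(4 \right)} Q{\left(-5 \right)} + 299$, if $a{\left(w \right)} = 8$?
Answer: $443$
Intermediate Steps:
$a{\left(4 \right)} Q{\left(-5 \right)} + 299 = 8 \cdot 18 + 299 = 144 + 299 = 443$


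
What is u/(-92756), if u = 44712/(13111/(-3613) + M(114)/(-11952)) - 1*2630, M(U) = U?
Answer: 195332551261/1214443130902 ≈ 0.16084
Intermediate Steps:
u = -390665102522/26185759 (u = 44712/(13111/(-3613) + 114/(-11952)) - 1*2630 = 44712/(13111*(-1/3613) + 114*(-1/11952)) - 2630 = 44712/(-13111/3613 - 19/1992) - 2630 = 44712/(-26185759/7197096) - 2630 = 44712*(-7197096/26185759) - 2630 = -321796556352/26185759 - 2630 = -390665102522/26185759 ≈ -14919.)
u/(-92756) = -390665102522/26185759/(-92756) = -390665102522/26185759*(-1/92756) = 195332551261/1214443130902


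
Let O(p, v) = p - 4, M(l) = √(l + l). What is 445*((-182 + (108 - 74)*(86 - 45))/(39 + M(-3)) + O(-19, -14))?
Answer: 1801805/509 - 179780*I*√6/509 ≈ 3539.9 - 865.17*I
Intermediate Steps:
M(l) = √2*√l (M(l) = √(2*l) = √2*√l)
O(p, v) = -4 + p
445*((-182 + (108 - 74)*(86 - 45))/(39 + M(-3)) + O(-19, -14)) = 445*((-182 + (108 - 74)*(86 - 45))/(39 + √2*√(-3)) + (-4 - 19)) = 445*((-182 + 34*41)/(39 + √2*(I*√3)) - 23) = 445*((-182 + 1394)/(39 + I*√6) - 23) = 445*(1212/(39 + I*√6) - 23) = 445*(-23 + 1212/(39 + I*√6)) = -10235 + 539340/(39 + I*√6)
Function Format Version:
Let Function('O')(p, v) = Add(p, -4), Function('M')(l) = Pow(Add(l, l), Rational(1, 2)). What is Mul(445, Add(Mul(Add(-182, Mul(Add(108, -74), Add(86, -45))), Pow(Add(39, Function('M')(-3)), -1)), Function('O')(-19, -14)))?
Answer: Add(Rational(1801805, 509), Mul(Rational(-179780, 509), I, Pow(6, Rational(1, 2)))) ≈ Add(3539.9, Mul(-865.17, I))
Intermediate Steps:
Function('M')(l) = Mul(Pow(2, Rational(1, 2)), Pow(l, Rational(1, 2))) (Function('M')(l) = Pow(Mul(2, l), Rational(1, 2)) = Mul(Pow(2, Rational(1, 2)), Pow(l, Rational(1, 2))))
Function('O')(p, v) = Add(-4, p)
Mul(445, Add(Mul(Add(-182, Mul(Add(108, -74), Add(86, -45))), Pow(Add(39, Function('M')(-3)), -1)), Function('O')(-19, -14))) = Mul(445, Add(Mul(Add(-182, Mul(Add(108, -74), Add(86, -45))), Pow(Add(39, Mul(Pow(2, Rational(1, 2)), Pow(-3, Rational(1, 2)))), -1)), Add(-4, -19))) = Mul(445, Add(Mul(Add(-182, Mul(34, 41)), Pow(Add(39, Mul(Pow(2, Rational(1, 2)), Mul(I, Pow(3, Rational(1, 2))))), -1)), -23)) = Mul(445, Add(Mul(Add(-182, 1394), Pow(Add(39, Mul(I, Pow(6, Rational(1, 2)))), -1)), -23)) = Mul(445, Add(Mul(1212, Pow(Add(39, Mul(I, Pow(6, Rational(1, 2)))), -1)), -23)) = Mul(445, Add(-23, Mul(1212, Pow(Add(39, Mul(I, Pow(6, Rational(1, 2)))), -1)))) = Add(-10235, Mul(539340, Pow(Add(39, Mul(I, Pow(6, Rational(1, 2)))), -1)))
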